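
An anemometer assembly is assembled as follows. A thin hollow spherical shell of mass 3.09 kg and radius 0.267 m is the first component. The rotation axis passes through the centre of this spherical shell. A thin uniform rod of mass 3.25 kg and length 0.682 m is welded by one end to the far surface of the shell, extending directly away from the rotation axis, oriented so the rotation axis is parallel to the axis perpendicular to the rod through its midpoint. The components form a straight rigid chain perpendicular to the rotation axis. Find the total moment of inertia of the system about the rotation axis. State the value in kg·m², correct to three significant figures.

Spherical shell: I_cm = (2/3)MR² = (2/3)(3.09)(0.267)² = 0.14686 kg·m²; axis through the centre, so I = 0.14686 kg·m².
Thin rod: I_cm = (1/12)ML² = (1/12)(3.25)(0.682)² = 0.12597 kg·m²; centre at d = 0.267 + 0.341 = 0.608 m, so I = I_cm + Md² gives I = 0.12597 + (3.25)(0.608)² = 1.3274 kg·m².
Total I = 0.14686 + 1.3274 = 1.4742 kg·m².

1.47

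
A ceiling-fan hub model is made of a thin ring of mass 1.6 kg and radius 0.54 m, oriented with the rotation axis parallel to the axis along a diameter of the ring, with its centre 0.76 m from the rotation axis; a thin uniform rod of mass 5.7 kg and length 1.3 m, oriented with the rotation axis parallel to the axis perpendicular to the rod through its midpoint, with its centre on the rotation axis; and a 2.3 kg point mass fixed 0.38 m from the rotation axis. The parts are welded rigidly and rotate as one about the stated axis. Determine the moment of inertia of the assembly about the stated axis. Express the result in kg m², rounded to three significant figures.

Thin ring: I_cm = (1/2)MR² = (1/2)(1.6)(0.54)² = 0.23328 kg m²; centre at d = 0.76 m, so I = I_cm + Md² gives I = 0.23328 + (1.6)(0.76)² = 1.1574 kg m².
Thin rod: I_cm = (1/12)ML² = (1/12)(5.7)(1.3)² = 0.80275 kg m²; axis through the centre, so I = 0.80275 kg m².
Point mass: I_cm = 0; centre at d = 0.38 m, so I = I_cm + Md² gives I = 0 + (2.3)(0.38)² = 0.33212 kg m².
Total I = 1.1574 + 0.80275 + 0.33212 = 2.2923 kg m².

2.29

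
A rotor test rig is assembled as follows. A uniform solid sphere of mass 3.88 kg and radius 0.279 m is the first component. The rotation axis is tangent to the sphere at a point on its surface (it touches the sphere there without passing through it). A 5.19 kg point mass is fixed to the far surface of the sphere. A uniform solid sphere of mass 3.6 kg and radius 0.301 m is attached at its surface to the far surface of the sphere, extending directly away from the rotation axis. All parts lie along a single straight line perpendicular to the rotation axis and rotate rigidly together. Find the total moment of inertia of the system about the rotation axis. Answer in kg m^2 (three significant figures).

4.83

Solid sphere: I_cm = (2/5)MR² = (2/5)(3.88)(0.279)² = 0.12081 kg m^2; centre at d = 0.279 m, so the parallel axis theorem gives I = 0.12081 + (3.88)(0.279)² = 0.42283 kg m^2.
Point mass: I_cm = 0; centre at d = 0.279 + 0.279 = 0.558 m, so the parallel axis theorem gives I = 0 + (5.19)(0.558)² = 1.616 kg m^2.
Solid sphere: I_cm = (2/5)MR² = (2/5)(3.6)(0.301)² = 0.13047 kg m^2; centre at d = 0.279 + 0.279 + 0.301 = 0.859 m, so the parallel axis theorem gives I = 0.13047 + (3.6)(0.859)² = 2.7868 kg m^2.
Total I = 0.42283 + 1.616 + 2.7868 = 4.8256 kg m^2.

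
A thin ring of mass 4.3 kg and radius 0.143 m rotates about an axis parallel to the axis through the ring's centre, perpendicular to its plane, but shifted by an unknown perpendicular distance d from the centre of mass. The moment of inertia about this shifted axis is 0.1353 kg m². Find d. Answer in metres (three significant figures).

0.105

About the centre-of-mass axis, I_cm = MR² = (4.3)(0.143)² = 0.087931 kg m².
Parallel axis theorem: I = I_cm + Md², so Md² = 0.1353 − 0.087931 = 0.047369 kg m².
d = √(0.047369 / 4.3) = 0.10496 m.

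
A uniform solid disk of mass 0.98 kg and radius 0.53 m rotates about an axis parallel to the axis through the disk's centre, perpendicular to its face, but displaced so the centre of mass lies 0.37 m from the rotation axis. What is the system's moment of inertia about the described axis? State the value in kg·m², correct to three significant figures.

0.272

I_cm = (1/2)MR² = (1/2)(0.98)(0.53)² = 0.13764 kg·m²; centre at d = 0.37 m, so the parallel axis theorem gives I = 0.13764 + (0.98)(0.37)² = 0.2718 kg·m².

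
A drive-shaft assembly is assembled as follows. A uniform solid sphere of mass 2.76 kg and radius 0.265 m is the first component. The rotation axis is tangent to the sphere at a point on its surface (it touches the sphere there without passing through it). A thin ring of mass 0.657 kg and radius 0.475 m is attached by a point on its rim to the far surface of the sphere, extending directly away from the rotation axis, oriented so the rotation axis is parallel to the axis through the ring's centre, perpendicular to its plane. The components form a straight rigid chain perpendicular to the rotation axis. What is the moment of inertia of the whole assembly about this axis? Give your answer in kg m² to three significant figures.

Solid sphere: I_cm = (2/5)MR² = (2/5)(2.76)(0.265)² = 0.077528 kg m²; centre at d = 0.265 m, so I = I_cm + Md² gives I = 0.077528 + (2.76)(0.265)² = 0.27135 kg m².
Thin ring: I_cm = MR² = (0.657)(0.475)² = 0.14824 kg m²; centre at d = 0.265 + 0.265 + 0.475 = 1.005 m, so I = I_cm + Md² gives I = 0.14824 + (0.657)(1.005)² = 0.81182 kg m².
Total I = 0.27135 + 0.81182 = 1.0832 kg m².

1.08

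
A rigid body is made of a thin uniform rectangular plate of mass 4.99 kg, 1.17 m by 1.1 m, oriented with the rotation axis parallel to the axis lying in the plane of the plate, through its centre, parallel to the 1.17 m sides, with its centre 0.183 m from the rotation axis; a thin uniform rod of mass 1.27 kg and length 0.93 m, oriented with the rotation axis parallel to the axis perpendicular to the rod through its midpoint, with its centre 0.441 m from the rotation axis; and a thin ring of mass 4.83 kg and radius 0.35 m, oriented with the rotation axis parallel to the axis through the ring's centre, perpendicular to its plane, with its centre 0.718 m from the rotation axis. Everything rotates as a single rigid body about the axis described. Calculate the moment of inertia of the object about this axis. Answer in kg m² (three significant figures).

4.09

Rectangular plate: I_cm = (1/12)Mb² = (1/12)(4.99)(1.1)² = 0.50316 kg m²; centre at d = 0.183 m, so I = I_cm + Md² gives I = 0.50316 + (4.99)(0.183)² = 0.67027 kg m².
Thin rod: I_cm = (1/12)ML² = (1/12)(1.27)(0.93)² = 0.091535 kg m²; centre at d = 0.441 m, so I = I_cm + Md² gives I = 0.091535 + (1.27)(0.441)² = 0.33853 kg m².
Thin ring: I_cm = MR² = (4.83)(0.35)² = 0.59167 kg m²; centre at d = 0.718 m, so I = I_cm + Md² gives I = 0.59167 + (4.83)(0.718)² = 3.0817 kg m².
Total I = 0.67027 + 0.33853 + 3.0817 = 4.0905 kg m².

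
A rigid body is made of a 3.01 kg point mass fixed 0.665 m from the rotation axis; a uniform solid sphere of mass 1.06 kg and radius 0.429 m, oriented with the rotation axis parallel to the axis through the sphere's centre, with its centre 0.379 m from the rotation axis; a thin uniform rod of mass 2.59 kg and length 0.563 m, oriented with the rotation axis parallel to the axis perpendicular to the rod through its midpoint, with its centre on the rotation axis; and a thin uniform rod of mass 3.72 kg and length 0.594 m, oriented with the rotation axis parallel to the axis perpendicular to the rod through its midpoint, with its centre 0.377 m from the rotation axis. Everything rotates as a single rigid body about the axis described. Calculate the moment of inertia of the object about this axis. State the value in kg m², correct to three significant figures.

2.27

Point mass: I_cm = 0; centre at d = 0.665 m, so I = I_cm + Md² gives I = 0 + (3.01)(0.665)² = 1.3311 kg m².
Solid sphere: I_cm = (2/5)MR² = (2/5)(1.06)(0.429)² = 0.078033 kg m²; centre at d = 0.379 m, so I = I_cm + Md² gives I = 0.078033 + (1.06)(0.379)² = 0.23029 kg m².
Thin rod: I_cm = (1/12)ML² = (1/12)(2.59)(0.563)² = 0.068412 kg m²; axis through the centre, so I = 0.068412 kg m².
Thin rod: I_cm = (1/12)ML² = (1/12)(3.72)(0.594)² = 0.10938 kg m²; centre at d = 0.377 m, so I = I_cm + Md² gives I = 0.10938 + (3.72)(0.377)² = 0.6381 kg m².
Total I = 1.3311 + 0.23029 + 0.068412 + 0.6381 = 2.2679 kg m².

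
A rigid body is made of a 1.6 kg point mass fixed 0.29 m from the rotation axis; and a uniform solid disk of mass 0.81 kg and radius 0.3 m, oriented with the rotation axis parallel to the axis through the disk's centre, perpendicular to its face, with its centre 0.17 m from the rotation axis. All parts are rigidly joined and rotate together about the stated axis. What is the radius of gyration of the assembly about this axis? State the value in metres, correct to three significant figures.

Point mass: I_cm = 0; centre at d = 0.29 m, so I = I_cm + Md² gives I = 0 + (1.6)(0.29)² = 0.13456 kg m^2.
Solid disk: I_cm = (1/2)MR² = (1/2)(0.81)(0.3)² = 0.03645 kg m^2; centre at d = 0.17 m, so I = I_cm + Md² gives I = 0.03645 + (0.81)(0.17)² = 0.059859 kg m^2.
Total I = 0.19442 kg m^2; total mass M = 2.41 kg.
k = √(I/M) = √(0.19442/2.41) = 0.28403 m.

0.284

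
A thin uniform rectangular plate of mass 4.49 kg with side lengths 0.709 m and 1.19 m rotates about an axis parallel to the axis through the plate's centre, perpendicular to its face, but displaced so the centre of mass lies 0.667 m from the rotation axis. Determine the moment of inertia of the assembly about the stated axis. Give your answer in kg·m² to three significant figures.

I_cm = (1/12)M(a²+b²) = (1/12)(4.49)[(0.709)² + (1.19)²] = 0.71794 kg·m²; centre at d = 0.667 m, so the parallel axis theorem gives I = 0.71794 + (4.49)(0.667)² = 2.7155 kg·m².

2.72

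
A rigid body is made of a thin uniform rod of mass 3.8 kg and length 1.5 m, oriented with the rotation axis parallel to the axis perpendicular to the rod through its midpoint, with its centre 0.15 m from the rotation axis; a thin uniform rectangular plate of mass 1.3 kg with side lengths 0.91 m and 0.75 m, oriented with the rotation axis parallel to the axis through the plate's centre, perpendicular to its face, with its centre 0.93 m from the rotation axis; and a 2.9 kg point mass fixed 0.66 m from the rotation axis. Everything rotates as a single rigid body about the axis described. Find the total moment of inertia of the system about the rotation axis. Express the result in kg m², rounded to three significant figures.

3.34

Thin rod: I_cm = (1/12)ML² = (1/12)(3.8)(1.5)² = 0.7125 kg m²; centre at d = 0.15 m, so the parallel axis theorem gives I = 0.7125 + (3.8)(0.15)² = 0.798 kg m².
Rectangular plate: I_cm = (1/12)M(a²+b²) = (1/12)(1.3)[(0.91)² + (0.75)²] = 0.15065 kg m²; centre at d = 0.93 m, so the parallel axis theorem gives I = 0.15065 + (1.3)(0.93)² = 1.275 kg m².
Point mass: I_cm = 0; centre at d = 0.66 m, so the parallel axis theorem gives I = 0 + (2.9)(0.66)² = 1.2632 kg m².
Total I = 0.798 + 1.275 + 1.2632 = 3.3363 kg m².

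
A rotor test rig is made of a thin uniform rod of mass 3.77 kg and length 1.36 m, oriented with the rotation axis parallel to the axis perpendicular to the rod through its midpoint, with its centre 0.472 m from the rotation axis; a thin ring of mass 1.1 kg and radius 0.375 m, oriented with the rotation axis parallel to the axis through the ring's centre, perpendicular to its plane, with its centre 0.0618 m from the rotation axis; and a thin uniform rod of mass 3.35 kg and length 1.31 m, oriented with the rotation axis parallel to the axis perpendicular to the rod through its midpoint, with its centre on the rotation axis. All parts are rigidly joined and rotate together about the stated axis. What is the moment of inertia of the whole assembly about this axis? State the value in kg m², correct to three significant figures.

Thin rod: I_cm = (1/12)ML² = (1/12)(3.77)(1.36)² = 0.58108 kg m²; centre at d = 0.472 m, so I = I_cm + Md² gives I = 0.58108 + (3.77)(0.472)² = 1.421 kg m².
Thin ring: I_cm = MR² = (1.1)(0.375)² = 0.15469 kg m²; centre at d = 0.0618 m, so I = I_cm + Md² gives I = 0.15469 + (1.1)(0.0618)² = 0.15889 kg m².
Thin rod: I_cm = (1/12)ML² = (1/12)(3.35)(1.31)² = 0.47908 kg m²; axis through the centre, so I = 0.47908 kg m².
Total I = 1.421 + 0.15889 + 0.47908 = 2.0589 kg m².

2.06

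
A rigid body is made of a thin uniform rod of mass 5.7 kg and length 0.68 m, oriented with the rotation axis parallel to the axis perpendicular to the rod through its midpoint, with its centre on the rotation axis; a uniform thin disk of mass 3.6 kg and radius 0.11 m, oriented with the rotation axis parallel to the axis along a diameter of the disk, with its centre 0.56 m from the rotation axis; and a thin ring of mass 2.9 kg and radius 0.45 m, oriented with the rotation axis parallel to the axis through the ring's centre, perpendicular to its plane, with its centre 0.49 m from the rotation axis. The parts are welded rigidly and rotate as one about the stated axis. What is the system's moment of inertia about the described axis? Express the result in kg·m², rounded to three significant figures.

Thin rod: I_cm = (1/12)ML² = (1/12)(5.7)(0.68)² = 0.21964 kg·m²; axis through the centre, so I = 0.21964 kg·m².
Thin disk: I_cm = (1/4)MR² = (1/4)(3.6)(0.11)² = 0.01089 kg·m²; centre at d = 0.56 m, so I = I_cm + Md² gives I = 0.01089 + (3.6)(0.56)² = 1.1399 kg·m².
Thin ring: I_cm = MR² = (2.9)(0.45)² = 0.58725 kg·m²; centre at d = 0.49 m, so I = I_cm + Md² gives I = 0.58725 + (2.9)(0.49)² = 1.2835 kg·m².
Total I = 0.21964 + 1.1399 + 1.2835 = 2.643 kg·m².

2.64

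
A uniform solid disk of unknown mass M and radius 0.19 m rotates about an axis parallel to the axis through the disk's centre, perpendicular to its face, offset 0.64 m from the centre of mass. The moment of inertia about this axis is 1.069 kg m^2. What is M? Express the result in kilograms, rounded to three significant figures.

I = I_cm + Md² = (1/2)MR² + Md² = M·[0.5·(0.19)² + (0.64)²] = M·0.42765.
So M = 1.069 / 0.42765 = 2.4997 kg.

2.50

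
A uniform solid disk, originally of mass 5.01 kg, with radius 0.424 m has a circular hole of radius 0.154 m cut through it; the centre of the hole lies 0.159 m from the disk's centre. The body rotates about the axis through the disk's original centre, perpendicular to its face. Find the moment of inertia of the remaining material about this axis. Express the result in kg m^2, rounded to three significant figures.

Unpierced body about its centre: I₀ = (1/2)MR² = (1/2)(5.01)(0.424)² = 0.45034 kg m^2.
The removed disk has mass m = M·(r/R)² = (5.01)(0.154/0.424)² = 0.66092 kg (same uniform areal density).
Its moment of inertia about the rotation axis (parallel-axis theorem): I_hole = (1/2)mr² + md² = (1/2)(0.66092)(0.154)² + (0.66092)(0.159)² = 0.024546 kg m^2.
Treating the hole as negative mass, I = I₀ − I_hole = 0.45034 − 0.024546 = 0.42579 kg m^2.

0.426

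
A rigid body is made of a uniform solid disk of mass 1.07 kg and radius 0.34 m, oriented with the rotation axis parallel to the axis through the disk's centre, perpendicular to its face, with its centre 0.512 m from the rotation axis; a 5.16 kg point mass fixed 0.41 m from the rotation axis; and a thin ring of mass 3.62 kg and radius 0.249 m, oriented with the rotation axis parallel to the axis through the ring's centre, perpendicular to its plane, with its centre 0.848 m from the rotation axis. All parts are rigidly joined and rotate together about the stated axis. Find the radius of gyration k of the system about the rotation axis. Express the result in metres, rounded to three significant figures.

Solid disk: I_cm = (1/2)MR² = (1/2)(1.07)(0.34)² = 0.061846 kg m^2; centre at d = 0.512 m, so the parallel axis theorem gives I = 0.061846 + (1.07)(0.512)² = 0.34234 kg m^2.
Point mass: I_cm = 0; centre at d = 0.41 m, so the parallel axis theorem gives I = 0 + (5.16)(0.41)² = 0.8674 kg m^2.
Thin ring: I_cm = MR² = (3.62)(0.249)² = 0.22444 kg m^2; centre at d = 0.848 m, so the parallel axis theorem gives I = 0.22444 + (3.62)(0.848)² = 2.8276 kg m^2.
Total I = 4.0373 kg m^2; total mass M = 9.85 kg.
k = √(I/M) = √(4.0373/9.85) = 0.64022 m.

0.640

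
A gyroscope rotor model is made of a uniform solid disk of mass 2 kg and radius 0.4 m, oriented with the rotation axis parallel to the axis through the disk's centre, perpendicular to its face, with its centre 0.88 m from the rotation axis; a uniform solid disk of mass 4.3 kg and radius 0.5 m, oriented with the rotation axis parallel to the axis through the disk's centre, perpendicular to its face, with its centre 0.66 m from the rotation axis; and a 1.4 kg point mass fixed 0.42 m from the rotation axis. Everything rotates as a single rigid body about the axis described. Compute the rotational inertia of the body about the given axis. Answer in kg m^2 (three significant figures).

4.37

Solid disk: I_cm = (1/2)MR² = (1/2)(2)(0.4)² = 0.16 kg m^2; centre at d = 0.88 m, so I = I_cm + Md² gives I = 0.16 + (2)(0.88)² = 1.7088 kg m^2.
Solid disk: I_cm = (1/2)MR² = (1/2)(4.3)(0.5)² = 0.5375 kg m^2; centre at d = 0.66 m, so I = I_cm + Md² gives I = 0.5375 + (4.3)(0.66)² = 2.4106 kg m^2.
Point mass: I_cm = 0; centre at d = 0.42 m, so I = I_cm + Md² gives I = 0 + (1.4)(0.42)² = 0.24696 kg m^2.
Total I = 1.7088 + 2.4106 + 0.24696 = 4.3663 kg m^2.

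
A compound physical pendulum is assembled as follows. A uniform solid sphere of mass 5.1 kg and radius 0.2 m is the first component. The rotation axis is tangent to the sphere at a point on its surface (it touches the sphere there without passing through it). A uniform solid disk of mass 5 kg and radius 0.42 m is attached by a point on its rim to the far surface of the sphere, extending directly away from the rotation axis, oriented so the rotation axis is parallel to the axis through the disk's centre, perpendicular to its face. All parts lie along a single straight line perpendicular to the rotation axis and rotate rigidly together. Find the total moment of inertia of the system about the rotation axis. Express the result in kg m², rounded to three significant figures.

Solid sphere: I_cm = (2/5)MR² = (2/5)(5.1)(0.2)² = 0.0816 kg m²; centre at d = 0.2 m, so the parallel axis theorem gives I = 0.0816 + (5.1)(0.2)² = 0.2856 kg m².
Solid disk: I_cm = (1/2)MR² = (1/2)(5)(0.42)² = 0.441 kg m²; centre at d = 0.2 + 0.2 + 0.42 = 0.82 m, so the parallel axis theorem gives I = 0.441 + (5)(0.82)² = 3.803 kg m².
Total I = 0.2856 + 3.803 = 4.0886 kg m².

4.09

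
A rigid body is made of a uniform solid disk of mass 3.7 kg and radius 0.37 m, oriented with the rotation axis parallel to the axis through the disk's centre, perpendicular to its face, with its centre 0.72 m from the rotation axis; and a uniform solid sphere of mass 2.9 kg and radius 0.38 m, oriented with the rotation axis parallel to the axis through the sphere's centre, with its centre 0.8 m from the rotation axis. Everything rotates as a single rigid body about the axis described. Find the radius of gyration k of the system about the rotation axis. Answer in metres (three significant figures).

Solid disk: I_cm = (1/2)MR² = (1/2)(3.7)(0.37)² = 0.25327 kg·m²; centre at d = 0.72 m, so the parallel axis theorem gives I = 0.25327 + (3.7)(0.72)² = 2.1713 kg·m².
Solid sphere: I_cm = (2/5)MR² = (2/5)(2.9)(0.38)² = 0.1675 kg·m²; centre at d = 0.8 m, so the parallel axis theorem gives I = 0.1675 + (2.9)(0.8)² = 2.0235 kg·m².
Total I = 4.1948 kg·m²; total mass M = 6.6 kg.
k = √(I/M) = √(4.1948/6.6) = 0.79723 m.

0.797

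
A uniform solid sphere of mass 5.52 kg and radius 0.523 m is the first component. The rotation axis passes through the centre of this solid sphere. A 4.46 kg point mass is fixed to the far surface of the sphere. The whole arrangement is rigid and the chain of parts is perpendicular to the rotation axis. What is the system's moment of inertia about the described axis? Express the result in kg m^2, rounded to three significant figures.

Solid sphere: I_cm = (2/5)MR² = (2/5)(5.52)(0.523)² = 0.60395 kg m^2; axis through the centre, so I = 0.60395 kg m^2.
Point mass: I_cm = 0; centre at d = 0.523 m, so the parallel axis theorem gives I = 0 + (4.46)(0.523)² = 1.2199 kg m^2.
Total I = 0.60395 + 1.2199 = 1.8239 kg m^2.

1.82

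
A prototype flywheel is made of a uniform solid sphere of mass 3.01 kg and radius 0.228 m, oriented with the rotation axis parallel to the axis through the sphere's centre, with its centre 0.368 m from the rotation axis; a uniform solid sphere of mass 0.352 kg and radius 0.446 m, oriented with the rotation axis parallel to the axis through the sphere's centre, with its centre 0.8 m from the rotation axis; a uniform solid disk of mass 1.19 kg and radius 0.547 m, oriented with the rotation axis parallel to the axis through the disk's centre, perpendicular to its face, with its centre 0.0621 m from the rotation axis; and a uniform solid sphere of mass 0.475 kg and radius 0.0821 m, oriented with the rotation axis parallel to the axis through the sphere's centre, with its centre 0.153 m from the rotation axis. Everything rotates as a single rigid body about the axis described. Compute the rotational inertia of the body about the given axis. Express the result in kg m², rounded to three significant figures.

0.919

Solid sphere: I_cm = (2/5)MR² = (2/5)(3.01)(0.228)² = 0.062589 kg m²; centre at d = 0.368 m, so I = I_cm + Md² gives I = 0.062589 + (3.01)(0.368)² = 0.47021 kg m².
Solid sphere: I_cm = (2/5)MR² = (2/5)(0.352)(0.446)² = 0.028007 kg m²; centre at d = 0.8 m, so I = I_cm + Md² gives I = 0.028007 + (0.352)(0.8)² = 0.25329 kg m².
Solid disk: I_cm = (1/2)MR² = (1/2)(1.19)(0.547)² = 0.17803 kg m²; centre at d = 0.0621 m, so I = I_cm + Md² gives I = 0.17803 + (1.19)(0.0621)² = 0.18262 kg m².
Solid sphere: I_cm = (2/5)MR² = (2/5)(0.475)(0.0821)² = 0.0012807 kg m²; centre at d = 0.153 m, so I = I_cm + Md² gives I = 0.0012807 + (0.475)(0.153)² = 0.0124 kg m².
Total I = 0.47021 + 0.25329 + 0.18262 + 0.0124 = 0.91852 kg m².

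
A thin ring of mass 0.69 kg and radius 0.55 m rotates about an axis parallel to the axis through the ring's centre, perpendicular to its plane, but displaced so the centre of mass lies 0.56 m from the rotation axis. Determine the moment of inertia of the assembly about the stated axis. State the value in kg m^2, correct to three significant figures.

0.425

I_cm = MR² = (0.69)(0.55)² = 0.20873 kg m^2; centre at d = 0.56 m, so I = I_cm + Md² gives I = 0.20873 + (0.69)(0.56)² = 0.42511 kg m^2.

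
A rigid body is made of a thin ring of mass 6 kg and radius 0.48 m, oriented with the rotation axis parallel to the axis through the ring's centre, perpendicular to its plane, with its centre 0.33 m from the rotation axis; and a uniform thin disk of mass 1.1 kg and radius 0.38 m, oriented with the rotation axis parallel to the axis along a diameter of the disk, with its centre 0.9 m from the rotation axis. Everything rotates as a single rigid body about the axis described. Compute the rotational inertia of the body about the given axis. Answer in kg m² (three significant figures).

2.97

Thin ring: I_cm = MR² = (6)(0.48)² = 1.3824 kg m²; centre at d = 0.33 m, so the parallel axis theorem gives I = 1.3824 + (6)(0.33)² = 2.0358 kg m².
Thin disk: I_cm = (1/4)MR² = (1/4)(1.1)(0.38)² = 0.03971 kg m²; centre at d = 0.9 m, so the parallel axis theorem gives I = 0.03971 + (1.1)(0.9)² = 0.93071 kg m².
Total I = 2.0358 + 0.93071 = 2.9665 kg m².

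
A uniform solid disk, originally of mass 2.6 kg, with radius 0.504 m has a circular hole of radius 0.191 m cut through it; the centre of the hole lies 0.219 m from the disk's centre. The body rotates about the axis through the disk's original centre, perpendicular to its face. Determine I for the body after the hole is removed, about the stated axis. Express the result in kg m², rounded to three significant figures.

0.306

Unpierced body about its centre: I₀ = (1/2)MR² = (1/2)(2.6)(0.504)² = 0.33022 kg m².
The removed disk has mass m = M·(r/R)² = (2.6)(0.191/0.504)² = 0.3734 kg (same uniform areal density).
Its moment of inertia about the rotation axis (parallel-axis theorem): I_hole = (1/2)mr² + md² = (1/2)(0.3734)(0.191)² + (0.3734)(0.219)² = 0.02472 kg m².
Treating the hole as negative mass, I = I₀ − I_hole = 0.33022 − 0.02472 = 0.3055 kg m².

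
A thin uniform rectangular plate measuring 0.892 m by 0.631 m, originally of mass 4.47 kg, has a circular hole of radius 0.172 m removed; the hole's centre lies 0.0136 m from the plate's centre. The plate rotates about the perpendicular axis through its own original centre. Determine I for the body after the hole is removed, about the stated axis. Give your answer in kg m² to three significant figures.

Unpierced body about its centre: I₀ = (1/12)M(a²+b²) = (1/12)(4.47)[(0.892)² + (0.631)²] = 0.4447 kg m².
The removed disk has mass m = M·πr²/(ab) = (4.47)·π(0.172)²/(0.892·0.631) = 0.73811 kg (same uniform areal density).
Its moment of inertia about the rotation axis (parallel-axis theorem): I_hole = (1/2)mr² + md² = (1/2)(0.73811)(0.172)² + (0.73811)(0.0136)² = 0.011055 kg m².
Treating the hole as negative mass, I = I₀ − I_hole = 0.4447 − 0.011055 = 0.43365 kg m².

0.434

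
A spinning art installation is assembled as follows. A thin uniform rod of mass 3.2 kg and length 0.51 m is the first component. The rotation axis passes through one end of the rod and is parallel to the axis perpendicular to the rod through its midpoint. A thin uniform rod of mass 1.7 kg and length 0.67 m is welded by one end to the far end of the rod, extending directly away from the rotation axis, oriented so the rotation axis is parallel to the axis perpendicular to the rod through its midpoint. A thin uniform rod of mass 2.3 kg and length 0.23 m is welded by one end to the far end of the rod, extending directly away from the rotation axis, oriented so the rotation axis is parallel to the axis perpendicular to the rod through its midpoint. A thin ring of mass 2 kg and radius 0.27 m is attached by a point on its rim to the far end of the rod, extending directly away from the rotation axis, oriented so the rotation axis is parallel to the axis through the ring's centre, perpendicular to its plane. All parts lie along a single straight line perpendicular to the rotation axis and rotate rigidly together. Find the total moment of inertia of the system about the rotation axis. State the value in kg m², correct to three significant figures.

11.2

Thin rod: I_cm = (1/12)ML² = (1/12)(3.2)(0.51)² = 0.06936 kg m²; centre at d = 0.255 m, so I = I_cm + Md² gives I = 0.06936 + (3.2)(0.255)² = 0.27744 kg m².
Thin rod: I_cm = (1/12)ML² = (1/12)(1.7)(0.67)² = 0.063594 kg m²; centre at d = 0.255 + 0.255 + 0.335 = 0.845 m, so I = I_cm + Md² gives I = 0.063594 + (1.7)(0.845)² = 1.2774 kg m².
Thin rod: I_cm = (1/12)ML² = (1/12)(2.3)(0.23)² = 0.010139 kg m²; centre at d = 0.255 + 0.255 + 0.335 + 0.335 + 0.115 = 1.295 m, so I = I_cm + Md² gives I = 0.010139 + (2.3)(1.295)² = 3.8673 kg m².
Thin ring: I_cm = MR² = (2)(0.27)² = 0.1458 kg m²; centre at d = 0.255 + 0.255 + 0.335 + 0.335 + 0.115 + 0.115 + 0.27 = 1.68 m, so I = I_cm + Md² gives I = 0.1458 + (2)(1.68)² = 5.7906 kg m².
Total I = 0.27744 + 1.2774 + 3.8673 + 5.7906 = 11.213 kg m².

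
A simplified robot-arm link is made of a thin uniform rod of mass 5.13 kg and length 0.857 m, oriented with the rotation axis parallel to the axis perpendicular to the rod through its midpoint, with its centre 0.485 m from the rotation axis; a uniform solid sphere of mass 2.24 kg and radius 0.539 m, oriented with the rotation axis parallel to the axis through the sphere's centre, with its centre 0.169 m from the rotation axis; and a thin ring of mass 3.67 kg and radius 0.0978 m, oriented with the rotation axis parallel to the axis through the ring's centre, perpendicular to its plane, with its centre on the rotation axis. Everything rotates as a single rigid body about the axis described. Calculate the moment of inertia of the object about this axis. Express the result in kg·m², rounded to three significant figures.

Thin rod: I_cm = (1/12)ML² = (1/12)(5.13)(0.857)² = 0.31398 kg·m²; centre at d = 0.485 m, so the parallel axis theorem gives I = 0.31398 + (5.13)(0.485)² = 1.5207 kg·m².
Solid sphere: I_cm = (2/5)MR² = (2/5)(2.24)(0.539)² = 0.26031 kg·m²; centre at d = 0.169 m, so the parallel axis theorem gives I = 0.26031 + (2.24)(0.169)² = 0.32428 kg·m².
Thin ring: I_cm = MR² = (3.67)(0.0978)² = 0.035103 kg·m²; axis through the centre, so I = 0.035103 kg·m².
Total I = 1.5207 + 0.32428 + 0.035103 = 1.8801 kg·m².

1.88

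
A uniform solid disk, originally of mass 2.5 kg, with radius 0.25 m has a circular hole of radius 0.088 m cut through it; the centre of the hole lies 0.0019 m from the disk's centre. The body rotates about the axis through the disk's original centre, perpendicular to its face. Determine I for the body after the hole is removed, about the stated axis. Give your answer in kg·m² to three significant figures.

0.0769

Unpierced body about its centre: I₀ = (1/2)MR² = (1/2)(2.5)(0.25)² = 0.078125 kg·m².
The removed disk has mass m = M·(r/R)² = (2.5)(0.088/0.25)² = 0.30976 kg (same uniform areal density).
Its moment of inertia about the rotation axis (parallel-axis theorem): I_hole = (1/2)mr² + md² = (1/2)(0.30976)(0.088)² + (0.30976)(0.0019)² = 0.0012005 kg·m².
Treating the hole as negative mass, I = I₀ − I_hole = 0.078125 − 0.0012005 = 0.076924 kg·m².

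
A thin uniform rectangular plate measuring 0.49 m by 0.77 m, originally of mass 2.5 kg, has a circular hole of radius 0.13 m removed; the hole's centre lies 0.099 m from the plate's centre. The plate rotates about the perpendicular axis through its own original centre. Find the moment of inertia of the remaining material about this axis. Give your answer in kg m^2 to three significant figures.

0.167

Unpierced body about its centre: I₀ = (1/12)M(a²+b²) = (1/12)(2.5)[(0.49)² + (0.77)²] = 0.17354 kg m^2.
The removed disk has mass m = M·πr²/(ab) = (2.5)·π(0.13)²/(0.49·0.77) = 0.3518 kg (same uniform areal density).
Its moment of inertia about the rotation axis (parallel-axis theorem): I_hole = (1/2)mr² + md² = (1/2)(0.3518)(0.13)² + (0.3518)(0.099)² = 0.0064206 kg m^2.
Treating the hole as negative mass, I = I₀ − I_hole = 0.17354 − 0.0064206 = 0.16712 kg m^2.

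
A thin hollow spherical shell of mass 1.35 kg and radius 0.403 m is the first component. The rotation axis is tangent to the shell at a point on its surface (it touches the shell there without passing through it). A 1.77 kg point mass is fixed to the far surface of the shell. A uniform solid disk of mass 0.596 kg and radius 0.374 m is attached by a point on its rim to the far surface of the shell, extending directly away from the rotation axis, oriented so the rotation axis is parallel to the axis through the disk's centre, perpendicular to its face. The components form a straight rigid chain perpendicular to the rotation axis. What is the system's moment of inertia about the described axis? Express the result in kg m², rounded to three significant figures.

2.39

Spherical shell: I_cm = (2/3)MR² = (2/3)(1.35)(0.403)² = 0.14617 kg m²; centre at d = 0.403 m, so I = I_cm + Md² gives I = 0.14617 + (1.35)(0.403)² = 0.36542 kg m².
Point mass: I_cm = 0; centre at d = 0.403 + 0.403 = 0.806 m, so I = I_cm + Md² gives I = 0 + (1.77)(0.806)² = 1.1499 kg m².
Solid disk: I_cm = (1/2)MR² = (1/2)(0.596)(0.374)² = 0.041683 kg m²; centre at d = 0.403 + 0.403 + 0.374 = 1.18 m, so I = I_cm + Md² gives I = 0.041683 + (0.596)(1.18)² = 0.87155 kg m².
Total I = 0.36542 + 1.1499 + 0.87155 = 2.3868 kg m².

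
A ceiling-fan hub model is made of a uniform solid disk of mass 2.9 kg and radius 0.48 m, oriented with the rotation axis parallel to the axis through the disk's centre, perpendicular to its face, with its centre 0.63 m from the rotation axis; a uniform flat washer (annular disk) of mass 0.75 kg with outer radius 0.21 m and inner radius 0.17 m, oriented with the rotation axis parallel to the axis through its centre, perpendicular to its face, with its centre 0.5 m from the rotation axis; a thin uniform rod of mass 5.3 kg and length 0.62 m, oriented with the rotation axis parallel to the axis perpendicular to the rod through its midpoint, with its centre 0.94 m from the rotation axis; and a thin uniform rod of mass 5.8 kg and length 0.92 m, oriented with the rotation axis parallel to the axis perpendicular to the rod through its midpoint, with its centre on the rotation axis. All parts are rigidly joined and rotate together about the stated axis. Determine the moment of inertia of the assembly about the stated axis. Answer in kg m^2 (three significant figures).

Solid disk: I_cm = (1/2)MR² = (1/2)(2.9)(0.48)² = 0.33408 kg m^2; centre at d = 0.63 m, so the parallel axis theorem gives I = 0.33408 + (2.9)(0.63)² = 1.4851 kg m^2.
Annular disk: I_cm = (1/2)M(R²+r²) = (1/2)(0.75)[(0.21)² + (0.17)²] = 0.027375 kg m^2; centre at d = 0.5 m, so the parallel axis theorem gives I = 0.027375 + (0.75)(0.5)² = 0.21487 kg m^2.
Thin rod: I_cm = (1/12)ML² = (1/12)(5.3)(0.62)² = 0.16978 kg m^2; centre at d = 0.94 m, so the parallel axis theorem gives I = 0.16978 + (5.3)(0.94)² = 4.8529 kg m^2.
Thin rod: I_cm = (1/12)ML² = (1/12)(5.8)(0.92)² = 0.40909 kg m^2; axis through the centre, so I = 0.40909 kg m^2.
Total I = 1.4851 + 0.21487 + 4.8529 + 0.40909 = 6.9619 kg m^2.

6.96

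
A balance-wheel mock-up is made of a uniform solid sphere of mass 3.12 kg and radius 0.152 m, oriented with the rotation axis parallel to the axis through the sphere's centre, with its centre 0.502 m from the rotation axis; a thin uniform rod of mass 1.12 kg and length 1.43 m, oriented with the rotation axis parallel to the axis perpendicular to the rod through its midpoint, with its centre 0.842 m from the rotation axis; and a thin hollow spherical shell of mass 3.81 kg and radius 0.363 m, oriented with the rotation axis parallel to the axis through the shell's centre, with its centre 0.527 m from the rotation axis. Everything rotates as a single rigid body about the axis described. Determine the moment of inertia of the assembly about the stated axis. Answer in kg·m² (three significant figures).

3.19

Solid sphere: I_cm = (2/5)MR² = (2/5)(3.12)(0.152)² = 0.028834 kg·m²; centre at d = 0.502 m, so the parallel axis theorem gives I = 0.028834 + (3.12)(0.502)² = 0.81509 kg·m².
Thin rod: I_cm = (1/12)ML² = (1/12)(1.12)(1.43)² = 0.19086 kg·m²; centre at d = 0.842 m, so the parallel axis theorem gives I = 0.19086 + (1.12)(0.842)² = 0.9849 kg·m².
Spherical shell: I_cm = (2/3)MR² = (2/3)(3.81)(0.363)² = 0.33469 kg·m²; centre at d = 0.527 m, so the parallel axis theorem gives I = 0.33469 + (3.81)(0.527)² = 1.3928 kg·m².
Total I = 0.81509 + 0.9849 + 1.3928 = 3.1928 kg·m².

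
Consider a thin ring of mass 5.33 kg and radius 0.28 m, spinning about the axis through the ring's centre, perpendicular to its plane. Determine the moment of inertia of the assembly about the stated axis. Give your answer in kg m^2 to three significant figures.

0.418

I_cm = MR² = (5.33)(0.28)² = 0.41787 kg m^2; axis through the centre, so I = 0.41787 kg m^2.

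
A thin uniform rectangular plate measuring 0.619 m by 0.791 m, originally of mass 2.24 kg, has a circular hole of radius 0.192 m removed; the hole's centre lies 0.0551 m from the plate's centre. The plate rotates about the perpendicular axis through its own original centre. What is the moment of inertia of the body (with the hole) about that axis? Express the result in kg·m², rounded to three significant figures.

Unpierced body about its centre: I₀ = (1/12)M(a²+b²) = (1/12)(2.24)[(0.619)² + (0.791)²] = 0.18832 kg·m².
The removed disk has mass m = M·πr²/(ab) = (2.24)·π(0.192)²/(0.619·0.791) = 0.52983 kg (same uniform areal density).
Its moment of inertia about the rotation axis (parallel-axis theorem): I_hole = (1/2)mr² + md² = (1/2)(0.52983)(0.192)² + (0.52983)(0.0551)² = 0.011374 kg·m².
Treating the hole as negative mass, I = I₀ − I_hole = 0.18832 − 0.011374 = 0.17694 kg·m².

0.177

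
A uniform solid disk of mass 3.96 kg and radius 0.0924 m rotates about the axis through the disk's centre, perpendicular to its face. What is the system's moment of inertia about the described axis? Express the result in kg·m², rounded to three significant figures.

0.0169

I_cm = (1/2)MR² = (1/2)(3.96)(0.0924)² = 0.016905 kg·m²; axis through the centre, so I = 0.016905 kg·m².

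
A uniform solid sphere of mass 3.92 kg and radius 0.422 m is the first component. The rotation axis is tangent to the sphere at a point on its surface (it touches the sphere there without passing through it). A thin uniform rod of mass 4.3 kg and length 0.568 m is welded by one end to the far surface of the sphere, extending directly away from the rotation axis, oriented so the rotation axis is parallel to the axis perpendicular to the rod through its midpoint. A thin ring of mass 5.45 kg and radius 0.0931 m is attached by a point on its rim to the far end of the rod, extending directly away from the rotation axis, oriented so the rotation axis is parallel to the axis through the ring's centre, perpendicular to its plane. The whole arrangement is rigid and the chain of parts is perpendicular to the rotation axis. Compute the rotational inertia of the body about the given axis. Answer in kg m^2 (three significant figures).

19.0

Solid sphere: I_cm = (2/5)MR² = (2/5)(3.92)(0.422)² = 0.27924 kg m^2; centre at d = 0.422 m, so I = I_cm + Md² gives I = 0.27924 + (3.92)(0.422)² = 0.97732 kg m^2.
Thin rod: I_cm = (1/12)ML² = (1/12)(4.3)(0.568)² = 0.11561 kg m^2; centre at d = 0.422 + 0.422 + 0.284 = 1.128 m, so I = I_cm + Md² gives I = 0.11561 + (4.3)(1.128)² = 5.5869 kg m^2.
Thin ring: I_cm = MR² = (5.45)(0.0931)² = 0.047238 kg m^2; centre at d = 0.422 + 0.422 + 0.284 + 0.284 + 0.0931 = 1.5051 m, so I = I_cm + Md² gives I = 0.047238 + (5.45)(1.5051)² = 12.393 kg m^2.
Total I = 0.97732 + 5.5869 + 12.393 = 18.957 kg m^2.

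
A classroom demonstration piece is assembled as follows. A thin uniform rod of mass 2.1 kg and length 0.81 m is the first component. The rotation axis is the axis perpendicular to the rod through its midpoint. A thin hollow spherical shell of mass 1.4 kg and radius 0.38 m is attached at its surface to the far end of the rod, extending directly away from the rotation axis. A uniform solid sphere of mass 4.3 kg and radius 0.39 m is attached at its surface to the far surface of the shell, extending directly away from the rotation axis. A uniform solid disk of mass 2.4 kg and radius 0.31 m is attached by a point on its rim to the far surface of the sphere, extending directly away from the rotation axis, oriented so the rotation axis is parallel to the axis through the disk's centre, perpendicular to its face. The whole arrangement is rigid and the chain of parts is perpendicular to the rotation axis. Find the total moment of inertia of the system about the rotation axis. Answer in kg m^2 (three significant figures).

Thin rod: I_cm = (1/12)ML² = (1/12)(2.1)(0.81)² = 0.11482 kg m^2; axis through the centre, so I = 0.11482 kg m^2.
Spherical shell: I_cm = (2/3)MR² = (2/3)(1.4)(0.38)² = 0.13477 kg m^2; centre at d = 0.405 + 0.38 = 0.785 m, so I = I_cm + Md² gives I = 0.13477 + (1.4)(0.785)² = 0.99749 kg m^2.
Solid sphere: I_cm = (2/5)MR² = (2/5)(4.3)(0.39)² = 0.26161 kg m^2; centre at d = 0.405 + 0.38 + 0.38 + 0.39 = 1.555 m, so I = I_cm + Md² gives I = 0.26161 + (4.3)(1.555)² = 10.659 kg m^2.
Solid disk: I_cm = (1/2)MR² = (1/2)(2.4)(0.31)² = 0.11532 kg m^2; centre at d = 0.405 + 0.38 + 0.38 + 0.39 + 0.39 + 0.31 = 2.255 m, so I = I_cm + Md² gives I = 0.11532 + (2.4)(2.255)² = 12.319 kg m^2.
Total I = 0.11482 + 0.99749 + 10.659 + 12.319 = 24.091 kg m^2.

24.1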